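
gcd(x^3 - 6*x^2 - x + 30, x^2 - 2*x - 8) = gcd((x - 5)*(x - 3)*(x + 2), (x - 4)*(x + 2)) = x + 2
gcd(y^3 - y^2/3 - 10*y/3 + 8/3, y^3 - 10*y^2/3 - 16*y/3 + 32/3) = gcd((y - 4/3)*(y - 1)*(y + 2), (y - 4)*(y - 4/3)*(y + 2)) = y^2 + 2*y/3 - 8/3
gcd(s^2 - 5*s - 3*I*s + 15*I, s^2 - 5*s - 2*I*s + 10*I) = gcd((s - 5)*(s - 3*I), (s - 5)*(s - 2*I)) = s - 5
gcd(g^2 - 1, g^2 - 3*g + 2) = g - 1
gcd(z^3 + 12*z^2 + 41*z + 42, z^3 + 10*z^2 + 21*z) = z^2 + 10*z + 21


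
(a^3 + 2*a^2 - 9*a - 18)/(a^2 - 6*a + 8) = (a^3 + 2*a^2 - 9*a - 18)/(a^2 - 6*a + 8)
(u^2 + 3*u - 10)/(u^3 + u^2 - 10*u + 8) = (u + 5)/(u^2 + 3*u - 4)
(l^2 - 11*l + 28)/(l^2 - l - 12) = (l - 7)/(l + 3)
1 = 1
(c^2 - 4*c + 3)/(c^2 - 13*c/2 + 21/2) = 2*(c - 1)/(2*c - 7)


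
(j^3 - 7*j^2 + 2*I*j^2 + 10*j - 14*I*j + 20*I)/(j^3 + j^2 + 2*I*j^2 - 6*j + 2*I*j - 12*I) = (j - 5)/(j + 3)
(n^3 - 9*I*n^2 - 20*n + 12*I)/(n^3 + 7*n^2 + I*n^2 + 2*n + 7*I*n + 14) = (n^2 - 8*I*n - 12)/(n^2 + n*(7 + 2*I) + 14*I)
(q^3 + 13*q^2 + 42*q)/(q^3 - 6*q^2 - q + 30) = q*(q^2 + 13*q + 42)/(q^3 - 6*q^2 - q + 30)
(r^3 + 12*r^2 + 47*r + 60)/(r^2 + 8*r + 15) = r + 4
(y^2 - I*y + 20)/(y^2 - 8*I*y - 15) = (y + 4*I)/(y - 3*I)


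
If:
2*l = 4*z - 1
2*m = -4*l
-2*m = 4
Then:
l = 1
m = -2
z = 3/4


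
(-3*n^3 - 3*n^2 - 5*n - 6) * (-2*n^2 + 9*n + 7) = 6*n^5 - 21*n^4 - 38*n^3 - 54*n^2 - 89*n - 42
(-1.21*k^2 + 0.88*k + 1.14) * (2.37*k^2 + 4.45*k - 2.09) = -2.8677*k^4 - 3.2989*k^3 + 9.1467*k^2 + 3.2338*k - 2.3826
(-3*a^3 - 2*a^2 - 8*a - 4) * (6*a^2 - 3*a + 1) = -18*a^5 - 3*a^4 - 45*a^3 - 2*a^2 + 4*a - 4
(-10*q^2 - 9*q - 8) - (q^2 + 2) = -11*q^2 - 9*q - 10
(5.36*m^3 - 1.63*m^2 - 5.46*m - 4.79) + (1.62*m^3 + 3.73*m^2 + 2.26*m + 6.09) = 6.98*m^3 + 2.1*m^2 - 3.2*m + 1.3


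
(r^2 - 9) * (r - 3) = r^3 - 3*r^2 - 9*r + 27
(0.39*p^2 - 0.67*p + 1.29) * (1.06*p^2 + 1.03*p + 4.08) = 0.4134*p^4 - 0.3085*p^3 + 2.2685*p^2 - 1.4049*p + 5.2632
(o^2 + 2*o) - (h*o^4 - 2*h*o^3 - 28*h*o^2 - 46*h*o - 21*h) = -h*o^4 + 2*h*o^3 + 28*h*o^2 + 46*h*o + 21*h + o^2 + 2*o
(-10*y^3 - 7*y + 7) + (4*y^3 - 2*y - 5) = -6*y^3 - 9*y + 2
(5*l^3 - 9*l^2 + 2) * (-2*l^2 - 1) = -10*l^5 + 18*l^4 - 5*l^3 + 5*l^2 - 2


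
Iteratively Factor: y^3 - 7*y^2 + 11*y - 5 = (y - 1)*(y^2 - 6*y + 5) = (y - 1)^2*(y - 5)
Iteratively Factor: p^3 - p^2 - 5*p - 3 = (p + 1)*(p^2 - 2*p - 3) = (p + 1)^2*(p - 3)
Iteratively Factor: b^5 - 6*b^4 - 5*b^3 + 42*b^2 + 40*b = (b - 5)*(b^4 - b^3 - 10*b^2 - 8*b) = b*(b - 5)*(b^3 - b^2 - 10*b - 8) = b*(b - 5)*(b + 2)*(b^2 - 3*b - 4) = b*(b - 5)*(b - 4)*(b + 2)*(b + 1)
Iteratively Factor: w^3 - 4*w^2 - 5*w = (w - 5)*(w^2 + w) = (w - 5)*(w + 1)*(w)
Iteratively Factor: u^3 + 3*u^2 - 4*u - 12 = (u - 2)*(u^2 + 5*u + 6) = (u - 2)*(u + 2)*(u + 3)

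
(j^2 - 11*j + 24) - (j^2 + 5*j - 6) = 30 - 16*j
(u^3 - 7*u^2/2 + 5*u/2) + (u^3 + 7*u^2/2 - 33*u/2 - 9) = 2*u^3 - 14*u - 9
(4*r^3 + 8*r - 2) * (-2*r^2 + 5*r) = -8*r^5 + 20*r^4 - 16*r^3 + 44*r^2 - 10*r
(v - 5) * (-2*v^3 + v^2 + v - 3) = -2*v^4 + 11*v^3 - 4*v^2 - 8*v + 15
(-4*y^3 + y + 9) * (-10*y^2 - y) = 40*y^5 + 4*y^4 - 10*y^3 - 91*y^2 - 9*y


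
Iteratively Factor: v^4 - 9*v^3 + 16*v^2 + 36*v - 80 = (v + 2)*(v^3 - 11*v^2 + 38*v - 40) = (v - 2)*(v + 2)*(v^2 - 9*v + 20) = (v - 5)*(v - 2)*(v + 2)*(v - 4)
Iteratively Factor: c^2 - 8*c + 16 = (c - 4)*(c - 4)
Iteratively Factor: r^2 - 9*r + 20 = (r - 5)*(r - 4)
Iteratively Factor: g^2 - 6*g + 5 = (g - 1)*(g - 5)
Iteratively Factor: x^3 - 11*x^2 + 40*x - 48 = (x - 3)*(x^2 - 8*x + 16) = (x - 4)*(x - 3)*(x - 4)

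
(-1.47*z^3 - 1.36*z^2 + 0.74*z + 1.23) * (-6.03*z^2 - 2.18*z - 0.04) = 8.8641*z^5 + 11.4054*z^4 - 1.4386*z^3 - 8.9757*z^2 - 2.711*z - 0.0492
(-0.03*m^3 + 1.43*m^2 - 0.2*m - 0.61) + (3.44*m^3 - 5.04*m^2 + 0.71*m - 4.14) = 3.41*m^3 - 3.61*m^2 + 0.51*m - 4.75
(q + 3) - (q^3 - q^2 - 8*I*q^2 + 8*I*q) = -q^3 + q^2 + 8*I*q^2 + q - 8*I*q + 3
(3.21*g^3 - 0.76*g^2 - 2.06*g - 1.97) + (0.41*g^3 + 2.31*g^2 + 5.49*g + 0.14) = 3.62*g^3 + 1.55*g^2 + 3.43*g - 1.83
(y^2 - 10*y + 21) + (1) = y^2 - 10*y + 22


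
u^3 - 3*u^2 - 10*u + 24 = (u - 4)*(u - 2)*(u + 3)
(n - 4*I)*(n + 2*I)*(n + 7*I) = n^3 + 5*I*n^2 + 22*n + 56*I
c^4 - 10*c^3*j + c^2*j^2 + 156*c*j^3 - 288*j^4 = (c - 8*j)*(c - 3*j)^2*(c + 4*j)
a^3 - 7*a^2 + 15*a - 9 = (a - 3)^2*(a - 1)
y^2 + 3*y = y*(y + 3)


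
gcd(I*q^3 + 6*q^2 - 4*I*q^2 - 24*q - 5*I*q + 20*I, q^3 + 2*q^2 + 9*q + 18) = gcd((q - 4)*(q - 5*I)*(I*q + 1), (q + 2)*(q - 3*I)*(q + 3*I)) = 1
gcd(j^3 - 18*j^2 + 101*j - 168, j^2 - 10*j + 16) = j - 8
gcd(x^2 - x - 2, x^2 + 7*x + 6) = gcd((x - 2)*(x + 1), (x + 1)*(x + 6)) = x + 1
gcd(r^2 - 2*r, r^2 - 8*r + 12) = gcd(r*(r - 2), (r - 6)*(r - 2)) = r - 2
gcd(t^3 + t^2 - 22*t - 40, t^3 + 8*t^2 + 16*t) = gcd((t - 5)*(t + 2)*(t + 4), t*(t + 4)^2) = t + 4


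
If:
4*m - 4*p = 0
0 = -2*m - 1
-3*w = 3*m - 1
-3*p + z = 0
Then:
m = -1/2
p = -1/2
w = 5/6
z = -3/2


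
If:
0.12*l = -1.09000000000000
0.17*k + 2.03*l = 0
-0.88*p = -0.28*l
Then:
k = 108.47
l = -9.08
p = -2.89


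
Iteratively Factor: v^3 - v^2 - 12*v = (v + 3)*(v^2 - 4*v) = v*(v + 3)*(v - 4)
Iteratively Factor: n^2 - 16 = (n - 4)*(n + 4)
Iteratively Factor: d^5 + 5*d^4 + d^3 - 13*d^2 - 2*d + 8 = (d - 1)*(d^4 + 6*d^3 + 7*d^2 - 6*d - 8) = (d - 1)*(d + 2)*(d^3 + 4*d^2 - d - 4) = (d - 1)*(d + 2)*(d + 4)*(d^2 - 1) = (d - 1)*(d + 1)*(d + 2)*(d + 4)*(d - 1)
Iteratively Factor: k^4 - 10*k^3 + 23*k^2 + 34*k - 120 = (k - 3)*(k^3 - 7*k^2 + 2*k + 40) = (k - 4)*(k - 3)*(k^2 - 3*k - 10) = (k - 4)*(k - 3)*(k + 2)*(k - 5)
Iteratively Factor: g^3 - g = (g - 1)*(g^2 + g) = g*(g - 1)*(g + 1)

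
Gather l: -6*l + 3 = 3 - 6*l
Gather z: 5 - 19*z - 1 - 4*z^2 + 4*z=-4*z^2 - 15*z + 4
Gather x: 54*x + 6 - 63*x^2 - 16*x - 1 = -63*x^2 + 38*x + 5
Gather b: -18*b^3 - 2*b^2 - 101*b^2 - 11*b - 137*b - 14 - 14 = -18*b^3 - 103*b^2 - 148*b - 28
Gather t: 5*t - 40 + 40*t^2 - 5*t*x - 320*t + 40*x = 40*t^2 + t*(-5*x - 315) + 40*x - 40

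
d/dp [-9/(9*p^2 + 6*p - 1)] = 54*(3*p + 1)/(9*p^2 + 6*p - 1)^2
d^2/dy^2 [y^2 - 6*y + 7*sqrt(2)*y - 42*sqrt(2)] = 2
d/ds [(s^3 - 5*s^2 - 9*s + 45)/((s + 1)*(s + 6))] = (s^4 + 14*s^3 - 8*s^2 - 150*s - 369)/(s^4 + 14*s^3 + 61*s^2 + 84*s + 36)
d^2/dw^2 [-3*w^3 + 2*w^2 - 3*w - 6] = 4 - 18*w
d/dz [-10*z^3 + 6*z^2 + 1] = 6*z*(2 - 5*z)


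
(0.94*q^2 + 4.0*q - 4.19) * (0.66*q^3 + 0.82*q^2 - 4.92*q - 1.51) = 0.6204*q^5 + 3.4108*q^4 - 4.1102*q^3 - 24.5352*q^2 + 14.5748*q + 6.3269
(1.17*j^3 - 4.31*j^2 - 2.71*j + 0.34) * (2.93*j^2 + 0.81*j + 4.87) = 3.4281*j^5 - 11.6806*j^4 - 5.7335*j^3 - 22.1886*j^2 - 12.9223*j + 1.6558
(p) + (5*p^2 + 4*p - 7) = 5*p^2 + 5*p - 7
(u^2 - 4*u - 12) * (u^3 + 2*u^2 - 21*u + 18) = u^5 - 2*u^4 - 41*u^3 + 78*u^2 + 180*u - 216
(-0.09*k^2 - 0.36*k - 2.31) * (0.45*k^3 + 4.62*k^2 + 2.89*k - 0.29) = -0.0405*k^5 - 0.5778*k^4 - 2.9628*k^3 - 11.6865*k^2 - 6.5715*k + 0.6699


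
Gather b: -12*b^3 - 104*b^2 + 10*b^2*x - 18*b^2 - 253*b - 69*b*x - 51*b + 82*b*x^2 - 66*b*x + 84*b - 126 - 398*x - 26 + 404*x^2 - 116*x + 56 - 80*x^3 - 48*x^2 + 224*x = -12*b^3 + b^2*(10*x - 122) + b*(82*x^2 - 135*x - 220) - 80*x^3 + 356*x^2 - 290*x - 96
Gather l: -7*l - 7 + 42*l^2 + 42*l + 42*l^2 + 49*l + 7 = 84*l^2 + 84*l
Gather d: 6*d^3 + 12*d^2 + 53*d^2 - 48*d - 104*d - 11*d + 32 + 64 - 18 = 6*d^3 + 65*d^2 - 163*d + 78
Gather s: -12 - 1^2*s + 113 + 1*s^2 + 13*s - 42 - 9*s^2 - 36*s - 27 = -8*s^2 - 24*s + 32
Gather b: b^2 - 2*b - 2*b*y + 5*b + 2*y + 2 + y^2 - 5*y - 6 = b^2 + b*(3 - 2*y) + y^2 - 3*y - 4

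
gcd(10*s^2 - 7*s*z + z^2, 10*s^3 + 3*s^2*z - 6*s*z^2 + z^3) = 10*s^2 - 7*s*z + z^2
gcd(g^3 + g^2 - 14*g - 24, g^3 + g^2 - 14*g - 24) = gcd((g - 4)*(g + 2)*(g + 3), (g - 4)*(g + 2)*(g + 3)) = g^3 + g^2 - 14*g - 24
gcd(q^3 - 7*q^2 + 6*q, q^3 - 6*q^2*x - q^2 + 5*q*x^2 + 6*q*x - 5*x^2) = q - 1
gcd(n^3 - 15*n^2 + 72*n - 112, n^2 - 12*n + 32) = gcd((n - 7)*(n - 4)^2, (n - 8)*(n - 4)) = n - 4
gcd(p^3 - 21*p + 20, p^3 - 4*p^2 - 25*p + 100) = p^2 + p - 20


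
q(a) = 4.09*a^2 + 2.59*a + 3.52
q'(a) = 8.18*a + 2.59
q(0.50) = 5.84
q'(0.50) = 6.68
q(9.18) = 371.97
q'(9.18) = 77.68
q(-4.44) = 72.65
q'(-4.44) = -33.73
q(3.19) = 53.40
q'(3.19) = 28.68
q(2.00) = 25.06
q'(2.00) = 18.95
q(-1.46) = 8.46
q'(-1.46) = -9.35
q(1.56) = 17.51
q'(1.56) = 15.35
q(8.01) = 286.68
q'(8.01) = 68.11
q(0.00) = 3.52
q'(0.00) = 2.59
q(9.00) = 358.12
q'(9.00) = 76.21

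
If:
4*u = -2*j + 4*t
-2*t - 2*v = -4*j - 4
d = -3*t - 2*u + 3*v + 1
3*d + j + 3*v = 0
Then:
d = 9/26 - 35*v/26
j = 27*v/26 - 27/26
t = 14*v/13 - 1/13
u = 29*v/52 + 23/52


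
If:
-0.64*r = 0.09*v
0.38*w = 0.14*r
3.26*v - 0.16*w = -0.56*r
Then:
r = 0.00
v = 0.00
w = 0.00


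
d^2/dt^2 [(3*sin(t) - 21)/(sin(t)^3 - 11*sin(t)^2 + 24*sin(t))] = 6*(-2*sin(t)^4 + 48*sin(t)^3 - 433*sin(t)^2 + 1655*sin(t) - 2059 - 1029/sin(t) + 5544/sin(t)^2 - 4032/sin(t)^3)/((sin(t) - 8)^3*(sin(t) - 3)^3)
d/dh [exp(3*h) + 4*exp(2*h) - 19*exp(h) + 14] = (3*exp(2*h) + 8*exp(h) - 19)*exp(h)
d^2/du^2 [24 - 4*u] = 0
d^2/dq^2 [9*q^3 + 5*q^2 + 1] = 54*q + 10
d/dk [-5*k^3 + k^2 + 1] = k*(2 - 15*k)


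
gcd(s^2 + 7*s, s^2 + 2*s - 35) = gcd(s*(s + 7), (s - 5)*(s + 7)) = s + 7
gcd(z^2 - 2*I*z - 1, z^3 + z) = z - I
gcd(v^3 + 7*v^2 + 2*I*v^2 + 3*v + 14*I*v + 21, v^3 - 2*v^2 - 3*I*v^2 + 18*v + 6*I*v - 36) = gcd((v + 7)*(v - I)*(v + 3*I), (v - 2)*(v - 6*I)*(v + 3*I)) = v + 3*I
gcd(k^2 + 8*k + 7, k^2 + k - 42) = k + 7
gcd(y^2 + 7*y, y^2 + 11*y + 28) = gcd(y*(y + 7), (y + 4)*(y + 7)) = y + 7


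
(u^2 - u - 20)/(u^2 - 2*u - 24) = (u - 5)/(u - 6)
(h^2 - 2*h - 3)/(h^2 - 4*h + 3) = (h + 1)/(h - 1)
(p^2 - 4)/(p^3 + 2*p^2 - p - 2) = (p - 2)/(p^2 - 1)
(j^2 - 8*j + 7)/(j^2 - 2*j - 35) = (j - 1)/(j + 5)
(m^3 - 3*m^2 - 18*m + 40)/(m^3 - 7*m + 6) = (m^2 - m - 20)/(m^2 + 2*m - 3)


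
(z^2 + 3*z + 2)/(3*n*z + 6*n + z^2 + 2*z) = (z + 1)/(3*n + z)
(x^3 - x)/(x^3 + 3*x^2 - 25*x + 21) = x*(x + 1)/(x^2 + 4*x - 21)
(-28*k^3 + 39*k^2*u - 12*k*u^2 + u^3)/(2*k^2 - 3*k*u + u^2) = (28*k^2 - 11*k*u + u^2)/(-2*k + u)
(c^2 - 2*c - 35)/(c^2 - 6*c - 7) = (c + 5)/(c + 1)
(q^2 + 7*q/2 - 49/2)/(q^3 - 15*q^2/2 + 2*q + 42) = (q + 7)/(q^2 - 4*q - 12)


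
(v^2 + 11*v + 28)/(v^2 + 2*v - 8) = (v + 7)/(v - 2)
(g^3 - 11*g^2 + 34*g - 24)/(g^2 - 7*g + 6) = g - 4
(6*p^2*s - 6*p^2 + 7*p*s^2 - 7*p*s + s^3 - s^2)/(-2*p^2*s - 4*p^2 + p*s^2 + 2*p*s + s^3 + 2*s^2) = (6*p^2*s - 6*p^2 + 7*p*s^2 - 7*p*s + s^3 - s^2)/(-2*p^2*s - 4*p^2 + p*s^2 + 2*p*s + s^3 + 2*s^2)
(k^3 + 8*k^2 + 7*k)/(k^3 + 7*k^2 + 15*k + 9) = k*(k + 7)/(k^2 + 6*k + 9)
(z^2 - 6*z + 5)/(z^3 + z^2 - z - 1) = (z - 5)/(z^2 + 2*z + 1)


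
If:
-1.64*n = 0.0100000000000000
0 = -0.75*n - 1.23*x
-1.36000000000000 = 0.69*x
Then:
No Solution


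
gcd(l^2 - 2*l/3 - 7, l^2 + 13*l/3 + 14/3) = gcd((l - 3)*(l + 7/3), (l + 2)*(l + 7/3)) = l + 7/3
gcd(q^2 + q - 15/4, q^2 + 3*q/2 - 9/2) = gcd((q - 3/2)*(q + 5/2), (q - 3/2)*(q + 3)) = q - 3/2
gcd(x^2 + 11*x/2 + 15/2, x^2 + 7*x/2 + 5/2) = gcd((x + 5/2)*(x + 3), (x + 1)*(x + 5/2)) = x + 5/2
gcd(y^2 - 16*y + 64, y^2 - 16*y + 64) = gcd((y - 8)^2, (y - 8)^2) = y^2 - 16*y + 64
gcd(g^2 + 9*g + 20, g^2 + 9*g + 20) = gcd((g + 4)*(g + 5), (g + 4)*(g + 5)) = g^2 + 9*g + 20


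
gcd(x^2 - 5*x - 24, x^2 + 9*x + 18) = x + 3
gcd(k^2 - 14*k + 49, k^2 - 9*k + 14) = k - 7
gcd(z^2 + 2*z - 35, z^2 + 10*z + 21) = z + 7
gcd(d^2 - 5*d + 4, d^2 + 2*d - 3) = d - 1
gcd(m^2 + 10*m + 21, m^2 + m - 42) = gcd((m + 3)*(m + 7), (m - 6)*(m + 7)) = m + 7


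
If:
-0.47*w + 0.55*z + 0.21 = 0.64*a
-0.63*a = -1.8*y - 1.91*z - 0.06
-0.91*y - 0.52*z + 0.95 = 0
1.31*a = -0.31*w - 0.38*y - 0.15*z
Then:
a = 0.10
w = -2.18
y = 2.26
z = -2.13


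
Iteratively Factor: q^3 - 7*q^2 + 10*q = (q - 2)*(q^2 - 5*q) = (q - 5)*(q - 2)*(q)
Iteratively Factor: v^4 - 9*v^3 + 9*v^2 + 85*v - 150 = (v - 5)*(v^3 - 4*v^2 - 11*v + 30) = (v - 5)^2*(v^2 + v - 6) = (v - 5)^2*(v - 2)*(v + 3)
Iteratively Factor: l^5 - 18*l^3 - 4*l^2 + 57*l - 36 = (l - 1)*(l^4 + l^3 - 17*l^2 - 21*l + 36) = (l - 4)*(l - 1)*(l^3 + 5*l^2 + 3*l - 9) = (l - 4)*(l - 1)^2*(l^2 + 6*l + 9) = (l - 4)*(l - 1)^2*(l + 3)*(l + 3)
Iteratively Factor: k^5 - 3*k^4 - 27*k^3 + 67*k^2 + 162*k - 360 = (k - 5)*(k^4 + 2*k^3 - 17*k^2 - 18*k + 72) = (k - 5)*(k + 3)*(k^3 - k^2 - 14*k + 24) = (k - 5)*(k - 2)*(k + 3)*(k^2 + k - 12) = (k - 5)*(k - 2)*(k + 3)*(k + 4)*(k - 3)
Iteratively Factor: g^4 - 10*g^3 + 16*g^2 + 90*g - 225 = (g - 5)*(g^3 - 5*g^2 - 9*g + 45) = (g - 5)*(g - 3)*(g^2 - 2*g - 15) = (g - 5)^2*(g - 3)*(g + 3)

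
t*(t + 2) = t^2 + 2*t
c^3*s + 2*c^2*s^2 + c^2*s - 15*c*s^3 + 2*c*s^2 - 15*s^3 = (c - 3*s)*(c + 5*s)*(c*s + s)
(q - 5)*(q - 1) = q^2 - 6*q + 5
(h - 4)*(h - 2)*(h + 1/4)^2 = h^4 - 11*h^3/2 + 81*h^2/16 + 29*h/8 + 1/2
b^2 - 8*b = b*(b - 8)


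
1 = 1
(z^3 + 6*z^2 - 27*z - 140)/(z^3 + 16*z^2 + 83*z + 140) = (z - 5)/(z + 5)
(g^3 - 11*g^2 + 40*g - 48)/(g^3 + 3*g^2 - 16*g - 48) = (g^2 - 7*g + 12)/(g^2 + 7*g + 12)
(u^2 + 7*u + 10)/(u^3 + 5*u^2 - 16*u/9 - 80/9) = 9*(u + 2)/(9*u^2 - 16)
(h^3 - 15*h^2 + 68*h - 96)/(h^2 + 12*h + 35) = (h^3 - 15*h^2 + 68*h - 96)/(h^2 + 12*h + 35)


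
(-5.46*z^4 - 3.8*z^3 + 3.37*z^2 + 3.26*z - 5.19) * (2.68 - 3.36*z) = 18.3456*z^5 - 1.8648*z^4 - 21.5072*z^3 - 1.922*z^2 + 26.1752*z - 13.9092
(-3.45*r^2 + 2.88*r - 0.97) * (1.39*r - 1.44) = -4.7955*r^3 + 8.9712*r^2 - 5.4955*r + 1.3968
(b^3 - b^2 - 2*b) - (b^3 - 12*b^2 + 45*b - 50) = 11*b^2 - 47*b + 50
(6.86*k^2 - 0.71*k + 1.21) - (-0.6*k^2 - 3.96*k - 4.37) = 7.46*k^2 + 3.25*k + 5.58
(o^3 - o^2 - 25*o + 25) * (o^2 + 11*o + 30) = o^5 + 10*o^4 - 6*o^3 - 280*o^2 - 475*o + 750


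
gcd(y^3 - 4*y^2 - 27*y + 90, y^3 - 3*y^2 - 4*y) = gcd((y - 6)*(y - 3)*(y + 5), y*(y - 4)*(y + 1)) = 1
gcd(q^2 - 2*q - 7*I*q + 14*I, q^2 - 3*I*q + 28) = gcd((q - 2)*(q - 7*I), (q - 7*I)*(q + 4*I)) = q - 7*I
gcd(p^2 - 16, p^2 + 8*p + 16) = p + 4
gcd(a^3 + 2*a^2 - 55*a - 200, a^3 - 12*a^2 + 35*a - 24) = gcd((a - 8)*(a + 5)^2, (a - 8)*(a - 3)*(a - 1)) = a - 8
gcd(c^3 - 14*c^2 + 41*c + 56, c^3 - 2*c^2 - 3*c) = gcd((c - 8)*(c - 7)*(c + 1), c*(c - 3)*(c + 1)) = c + 1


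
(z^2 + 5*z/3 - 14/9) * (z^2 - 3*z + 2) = z^4 - 4*z^3/3 - 41*z^2/9 + 8*z - 28/9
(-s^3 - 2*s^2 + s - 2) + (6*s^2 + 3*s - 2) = -s^3 + 4*s^2 + 4*s - 4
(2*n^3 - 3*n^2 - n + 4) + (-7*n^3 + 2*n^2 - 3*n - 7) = -5*n^3 - n^2 - 4*n - 3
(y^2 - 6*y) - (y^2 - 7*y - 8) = y + 8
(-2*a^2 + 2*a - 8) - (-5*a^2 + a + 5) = 3*a^2 + a - 13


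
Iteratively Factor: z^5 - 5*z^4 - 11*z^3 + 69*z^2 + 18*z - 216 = (z - 3)*(z^4 - 2*z^3 - 17*z^2 + 18*z + 72) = (z - 3)*(z + 3)*(z^3 - 5*z^2 - 2*z + 24) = (z - 4)*(z - 3)*(z + 3)*(z^2 - z - 6) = (z - 4)*(z - 3)^2*(z + 3)*(z + 2)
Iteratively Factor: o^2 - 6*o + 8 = (o - 2)*(o - 4)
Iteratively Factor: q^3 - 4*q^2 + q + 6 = (q + 1)*(q^2 - 5*q + 6) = (q - 3)*(q + 1)*(q - 2)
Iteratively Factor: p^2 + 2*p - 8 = (p - 2)*(p + 4)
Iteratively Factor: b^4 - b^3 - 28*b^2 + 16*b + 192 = (b + 3)*(b^3 - 4*b^2 - 16*b + 64) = (b - 4)*(b + 3)*(b^2 - 16) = (b - 4)*(b + 3)*(b + 4)*(b - 4)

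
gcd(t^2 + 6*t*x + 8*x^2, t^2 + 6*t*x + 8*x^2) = t^2 + 6*t*x + 8*x^2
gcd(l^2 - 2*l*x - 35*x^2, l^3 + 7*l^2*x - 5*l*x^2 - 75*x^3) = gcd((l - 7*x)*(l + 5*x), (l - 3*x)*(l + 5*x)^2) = l + 5*x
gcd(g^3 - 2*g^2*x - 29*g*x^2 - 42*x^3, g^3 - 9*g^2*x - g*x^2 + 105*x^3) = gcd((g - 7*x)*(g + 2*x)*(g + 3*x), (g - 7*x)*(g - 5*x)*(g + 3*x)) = -g^2 + 4*g*x + 21*x^2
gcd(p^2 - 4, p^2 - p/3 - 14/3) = p + 2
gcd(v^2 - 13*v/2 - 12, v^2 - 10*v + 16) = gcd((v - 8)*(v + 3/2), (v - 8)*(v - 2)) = v - 8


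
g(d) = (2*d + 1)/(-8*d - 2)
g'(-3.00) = 0.01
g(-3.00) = -0.23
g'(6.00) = 0.00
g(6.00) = -0.26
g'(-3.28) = 0.01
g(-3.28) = -0.23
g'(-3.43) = 0.01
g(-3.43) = -0.23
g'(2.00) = 0.01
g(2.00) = -0.28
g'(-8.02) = 0.00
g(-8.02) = -0.24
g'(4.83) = 0.00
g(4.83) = -0.26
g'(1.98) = 0.01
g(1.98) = -0.28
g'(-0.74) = 0.26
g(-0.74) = -0.12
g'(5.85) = 0.00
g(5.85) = -0.26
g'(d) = 2/(-8*d - 2) + 8*(2*d + 1)/(-8*d - 2)^2 = (4*d + 1)^(-2)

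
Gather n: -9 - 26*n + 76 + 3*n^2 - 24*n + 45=3*n^2 - 50*n + 112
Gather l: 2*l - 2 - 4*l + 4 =2 - 2*l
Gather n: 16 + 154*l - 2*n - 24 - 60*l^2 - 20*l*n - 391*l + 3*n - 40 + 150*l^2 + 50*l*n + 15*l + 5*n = 90*l^2 - 222*l + n*(30*l + 6) - 48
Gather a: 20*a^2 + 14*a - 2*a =20*a^2 + 12*a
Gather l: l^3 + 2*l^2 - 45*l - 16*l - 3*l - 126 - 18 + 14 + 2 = l^3 + 2*l^2 - 64*l - 128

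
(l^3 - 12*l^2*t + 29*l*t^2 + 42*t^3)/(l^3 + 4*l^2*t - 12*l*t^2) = (l^3 - 12*l^2*t + 29*l*t^2 + 42*t^3)/(l*(l^2 + 4*l*t - 12*t^2))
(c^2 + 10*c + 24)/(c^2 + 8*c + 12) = (c + 4)/(c + 2)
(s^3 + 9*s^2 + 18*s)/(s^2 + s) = (s^2 + 9*s + 18)/(s + 1)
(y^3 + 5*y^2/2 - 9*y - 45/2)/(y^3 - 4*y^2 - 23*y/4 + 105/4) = 2*(y + 3)/(2*y - 7)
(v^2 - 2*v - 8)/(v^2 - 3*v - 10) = (v - 4)/(v - 5)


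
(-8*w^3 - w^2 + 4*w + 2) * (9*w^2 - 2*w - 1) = -72*w^5 + 7*w^4 + 46*w^3 + 11*w^2 - 8*w - 2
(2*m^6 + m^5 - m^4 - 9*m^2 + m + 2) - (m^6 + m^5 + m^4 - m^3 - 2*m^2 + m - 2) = m^6 - 2*m^4 + m^3 - 7*m^2 + 4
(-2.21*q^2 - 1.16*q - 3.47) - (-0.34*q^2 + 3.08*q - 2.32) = -1.87*q^2 - 4.24*q - 1.15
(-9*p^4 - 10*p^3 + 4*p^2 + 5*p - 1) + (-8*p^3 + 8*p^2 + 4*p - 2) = -9*p^4 - 18*p^3 + 12*p^2 + 9*p - 3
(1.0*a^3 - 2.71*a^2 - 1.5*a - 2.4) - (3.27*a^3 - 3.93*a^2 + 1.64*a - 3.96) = -2.27*a^3 + 1.22*a^2 - 3.14*a + 1.56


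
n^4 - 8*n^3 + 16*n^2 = n^2*(n - 4)^2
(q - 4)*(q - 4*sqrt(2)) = q^2 - 4*sqrt(2)*q - 4*q + 16*sqrt(2)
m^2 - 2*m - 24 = (m - 6)*(m + 4)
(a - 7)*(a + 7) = a^2 - 49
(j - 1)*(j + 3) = j^2 + 2*j - 3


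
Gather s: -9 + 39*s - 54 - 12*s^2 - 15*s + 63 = -12*s^2 + 24*s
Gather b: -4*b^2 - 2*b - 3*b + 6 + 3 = -4*b^2 - 5*b + 9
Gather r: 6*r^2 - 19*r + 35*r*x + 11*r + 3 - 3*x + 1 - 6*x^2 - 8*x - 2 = 6*r^2 + r*(35*x - 8) - 6*x^2 - 11*x + 2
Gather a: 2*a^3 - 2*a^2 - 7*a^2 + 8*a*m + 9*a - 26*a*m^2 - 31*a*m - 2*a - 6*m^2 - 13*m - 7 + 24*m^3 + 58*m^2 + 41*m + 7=2*a^3 - 9*a^2 + a*(-26*m^2 - 23*m + 7) + 24*m^3 + 52*m^2 + 28*m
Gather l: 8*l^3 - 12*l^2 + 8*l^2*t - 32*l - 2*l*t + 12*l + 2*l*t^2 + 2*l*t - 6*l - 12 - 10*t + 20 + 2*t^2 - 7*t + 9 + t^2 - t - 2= 8*l^3 + l^2*(8*t - 12) + l*(2*t^2 - 26) + 3*t^2 - 18*t + 15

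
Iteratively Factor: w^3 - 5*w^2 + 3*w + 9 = (w - 3)*(w^2 - 2*w - 3) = (w - 3)^2*(w + 1)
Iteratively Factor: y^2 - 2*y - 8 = (y - 4)*(y + 2)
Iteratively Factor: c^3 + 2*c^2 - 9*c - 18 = (c + 3)*(c^2 - c - 6) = (c - 3)*(c + 3)*(c + 2)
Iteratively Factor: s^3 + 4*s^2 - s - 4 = (s - 1)*(s^2 + 5*s + 4) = (s - 1)*(s + 1)*(s + 4)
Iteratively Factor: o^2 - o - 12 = (o - 4)*(o + 3)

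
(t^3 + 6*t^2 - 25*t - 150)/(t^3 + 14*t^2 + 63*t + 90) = (t - 5)/(t + 3)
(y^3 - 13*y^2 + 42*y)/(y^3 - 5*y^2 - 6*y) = (y - 7)/(y + 1)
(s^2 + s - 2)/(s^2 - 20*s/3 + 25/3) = 3*(s^2 + s - 2)/(3*s^2 - 20*s + 25)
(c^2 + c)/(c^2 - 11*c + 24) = c*(c + 1)/(c^2 - 11*c + 24)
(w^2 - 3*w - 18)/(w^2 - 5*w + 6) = (w^2 - 3*w - 18)/(w^2 - 5*w + 6)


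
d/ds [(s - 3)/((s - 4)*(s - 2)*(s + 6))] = (-2*s^3 + 9*s^2 - 36)/(s^6 - 56*s^4 + 96*s^3 + 784*s^2 - 2688*s + 2304)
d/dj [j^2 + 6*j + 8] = 2*j + 6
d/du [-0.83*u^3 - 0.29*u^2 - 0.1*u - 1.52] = -2.49*u^2 - 0.58*u - 0.1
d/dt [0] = 0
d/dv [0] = 0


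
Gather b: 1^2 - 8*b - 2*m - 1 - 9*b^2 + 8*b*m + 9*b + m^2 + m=-9*b^2 + b*(8*m + 1) + m^2 - m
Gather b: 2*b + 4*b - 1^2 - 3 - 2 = 6*b - 6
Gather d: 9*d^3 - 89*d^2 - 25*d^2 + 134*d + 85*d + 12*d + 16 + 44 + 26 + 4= 9*d^3 - 114*d^2 + 231*d + 90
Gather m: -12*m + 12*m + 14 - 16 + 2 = 0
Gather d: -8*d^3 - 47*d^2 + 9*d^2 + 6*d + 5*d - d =-8*d^3 - 38*d^2 + 10*d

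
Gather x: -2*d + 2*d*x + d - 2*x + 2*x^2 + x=-d + 2*x^2 + x*(2*d - 1)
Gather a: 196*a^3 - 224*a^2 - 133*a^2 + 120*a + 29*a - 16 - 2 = 196*a^3 - 357*a^2 + 149*a - 18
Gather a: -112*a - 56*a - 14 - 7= -168*a - 21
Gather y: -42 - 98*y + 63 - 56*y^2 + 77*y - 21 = -56*y^2 - 21*y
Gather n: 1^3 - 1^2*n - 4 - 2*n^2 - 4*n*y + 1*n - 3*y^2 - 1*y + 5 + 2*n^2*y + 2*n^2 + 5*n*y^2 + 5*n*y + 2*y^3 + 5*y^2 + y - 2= 2*n^2*y + n*(5*y^2 + y) + 2*y^3 + 2*y^2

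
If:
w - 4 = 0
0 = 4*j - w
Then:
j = 1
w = 4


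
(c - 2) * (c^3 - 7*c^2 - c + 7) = c^4 - 9*c^3 + 13*c^2 + 9*c - 14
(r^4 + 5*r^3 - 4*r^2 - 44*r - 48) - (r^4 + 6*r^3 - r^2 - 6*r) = -r^3 - 3*r^2 - 38*r - 48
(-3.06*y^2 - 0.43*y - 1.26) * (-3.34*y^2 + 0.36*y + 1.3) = 10.2204*y^4 + 0.3346*y^3 + 0.0755999999999997*y^2 - 1.0126*y - 1.638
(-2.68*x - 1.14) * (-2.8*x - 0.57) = 7.504*x^2 + 4.7196*x + 0.6498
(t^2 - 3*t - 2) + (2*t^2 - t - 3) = 3*t^2 - 4*t - 5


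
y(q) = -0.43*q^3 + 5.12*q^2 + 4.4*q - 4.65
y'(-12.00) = -304.24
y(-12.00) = 1422.87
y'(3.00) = 23.51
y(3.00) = 43.02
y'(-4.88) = -76.29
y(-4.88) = 145.78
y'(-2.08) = -22.48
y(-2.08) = 12.22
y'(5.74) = 20.68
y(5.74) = 107.98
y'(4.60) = 24.21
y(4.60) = 82.07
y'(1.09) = 14.03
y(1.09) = 5.67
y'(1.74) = 18.31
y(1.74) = 16.24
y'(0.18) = 6.20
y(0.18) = -3.69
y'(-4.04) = -58.02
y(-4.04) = 89.49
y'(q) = -1.29*q^2 + 10.24*q + 4.4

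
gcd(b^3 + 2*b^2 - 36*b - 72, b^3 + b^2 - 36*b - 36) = b^2 - 36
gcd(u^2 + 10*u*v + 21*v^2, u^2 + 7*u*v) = u + 7*v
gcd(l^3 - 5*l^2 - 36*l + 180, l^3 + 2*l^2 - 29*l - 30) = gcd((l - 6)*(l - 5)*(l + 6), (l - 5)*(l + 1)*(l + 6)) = l^2 + l - 30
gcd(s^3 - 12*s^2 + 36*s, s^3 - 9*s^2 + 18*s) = s^2 - 6*s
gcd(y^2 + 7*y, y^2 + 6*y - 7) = y + 7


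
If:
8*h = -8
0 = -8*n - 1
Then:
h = -1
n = -1/8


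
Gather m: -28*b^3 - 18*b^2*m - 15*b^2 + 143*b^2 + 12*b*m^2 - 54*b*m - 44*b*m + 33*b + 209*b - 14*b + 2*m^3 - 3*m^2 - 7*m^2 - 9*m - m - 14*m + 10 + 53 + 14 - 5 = -28*b^3 + 128*b^2 + 228*b + 2*m^3 + m^2*(12*b - 10) + m*(-18*b^2 - 98*b - 24) + 72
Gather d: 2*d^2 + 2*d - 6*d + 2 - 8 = 2*d^2 - 4*d - 6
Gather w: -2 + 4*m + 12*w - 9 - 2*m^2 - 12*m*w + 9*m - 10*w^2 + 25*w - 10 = -2*m^2 + 13*m - 10*w^2 + w*(37 - 12*m) - 21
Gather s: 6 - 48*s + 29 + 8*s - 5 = 30 - 40*s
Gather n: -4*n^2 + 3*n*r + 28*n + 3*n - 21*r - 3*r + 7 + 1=-4*n^2 + n*(3*r + 31) - 24*r + 8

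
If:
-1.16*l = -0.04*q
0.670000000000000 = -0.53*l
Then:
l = -1.26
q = -36.66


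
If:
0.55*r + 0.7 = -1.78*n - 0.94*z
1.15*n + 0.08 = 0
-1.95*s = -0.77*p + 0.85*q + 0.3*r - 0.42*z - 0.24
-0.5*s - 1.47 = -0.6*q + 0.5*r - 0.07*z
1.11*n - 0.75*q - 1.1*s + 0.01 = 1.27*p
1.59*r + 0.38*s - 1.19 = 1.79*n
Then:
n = -0.07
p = -0.22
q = 2.28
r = 1.00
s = -1.37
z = -1.20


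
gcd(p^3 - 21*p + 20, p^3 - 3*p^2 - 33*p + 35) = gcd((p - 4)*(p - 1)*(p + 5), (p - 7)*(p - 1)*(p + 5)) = p^2 + 4*p - 5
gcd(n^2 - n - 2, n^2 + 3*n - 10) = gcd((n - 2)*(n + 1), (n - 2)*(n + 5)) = n - 2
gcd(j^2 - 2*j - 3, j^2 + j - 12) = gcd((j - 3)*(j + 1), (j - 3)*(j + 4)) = j - 3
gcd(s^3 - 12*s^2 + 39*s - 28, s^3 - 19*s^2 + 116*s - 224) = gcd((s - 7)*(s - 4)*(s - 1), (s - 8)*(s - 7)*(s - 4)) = s^2 - 11*s + 28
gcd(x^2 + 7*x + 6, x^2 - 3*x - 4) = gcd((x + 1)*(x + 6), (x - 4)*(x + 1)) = x + 1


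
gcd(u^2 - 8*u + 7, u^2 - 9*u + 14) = u - 7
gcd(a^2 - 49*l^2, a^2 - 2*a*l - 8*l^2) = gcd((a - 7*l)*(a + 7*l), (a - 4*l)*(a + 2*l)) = 1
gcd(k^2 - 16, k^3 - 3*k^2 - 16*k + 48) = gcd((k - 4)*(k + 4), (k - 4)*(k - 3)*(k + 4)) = k^2 - 16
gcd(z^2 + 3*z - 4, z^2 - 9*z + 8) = z - 1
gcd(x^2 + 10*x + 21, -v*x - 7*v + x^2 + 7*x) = x + 7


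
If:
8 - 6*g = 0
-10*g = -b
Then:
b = 40/3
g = 4/3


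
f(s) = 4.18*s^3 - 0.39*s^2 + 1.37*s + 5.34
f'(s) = 12.54*s^2 - 0.78*s + 1.37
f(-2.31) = -51.43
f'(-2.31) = 70.09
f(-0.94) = 0.24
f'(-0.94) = 13.18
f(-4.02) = -278.02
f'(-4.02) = 207.16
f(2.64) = 83.15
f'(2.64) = 86.71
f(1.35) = 16.76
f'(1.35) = 23.17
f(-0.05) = 5.27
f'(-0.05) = 1.44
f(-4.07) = -288.51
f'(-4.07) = 212.27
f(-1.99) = -31.87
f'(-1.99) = 52.58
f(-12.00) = -7290.30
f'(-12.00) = 1816.49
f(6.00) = 902.40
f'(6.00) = 448.13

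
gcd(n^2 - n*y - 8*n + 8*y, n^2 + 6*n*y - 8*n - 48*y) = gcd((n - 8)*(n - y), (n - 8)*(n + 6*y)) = n - 8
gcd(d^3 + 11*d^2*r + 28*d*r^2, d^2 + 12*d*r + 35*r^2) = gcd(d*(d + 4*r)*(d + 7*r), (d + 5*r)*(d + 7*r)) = d + 7*r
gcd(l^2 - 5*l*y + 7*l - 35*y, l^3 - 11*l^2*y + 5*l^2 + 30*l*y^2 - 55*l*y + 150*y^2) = -l + 5*y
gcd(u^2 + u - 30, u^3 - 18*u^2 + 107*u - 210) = u - 5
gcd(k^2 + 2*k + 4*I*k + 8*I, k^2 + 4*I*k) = k + 4*I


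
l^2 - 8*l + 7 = (l - 7)*(l - 1)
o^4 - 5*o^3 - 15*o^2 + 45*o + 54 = (o - 6)*(o - 3)*(o + 1)*(o + 3)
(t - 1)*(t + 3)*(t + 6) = t^3 + 8*t^2 + 9*t - 18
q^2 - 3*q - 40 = (q - 8)*(q + 5)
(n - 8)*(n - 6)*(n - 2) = n^3 - 16*n^2 + 76*n - 96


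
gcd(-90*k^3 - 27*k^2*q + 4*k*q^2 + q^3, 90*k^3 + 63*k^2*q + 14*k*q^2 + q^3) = 18*k^2 + 9*k*q + q^2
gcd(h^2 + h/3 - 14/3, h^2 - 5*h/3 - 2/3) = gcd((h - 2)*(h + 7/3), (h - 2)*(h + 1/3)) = h - 2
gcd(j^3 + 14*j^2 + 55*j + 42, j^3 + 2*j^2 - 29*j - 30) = j^2 + 7*j + 6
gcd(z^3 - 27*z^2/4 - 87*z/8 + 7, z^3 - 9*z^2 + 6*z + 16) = z - 8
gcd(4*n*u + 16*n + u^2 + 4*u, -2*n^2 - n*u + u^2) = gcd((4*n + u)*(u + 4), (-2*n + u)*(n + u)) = 1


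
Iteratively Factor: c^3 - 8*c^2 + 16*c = (c)*(c^2 - 8*c + 16) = c*(c - 4)*(c - 4)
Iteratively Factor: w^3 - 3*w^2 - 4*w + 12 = (w - 3)*(w^2 - 4) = (w - 3)*(w - 2)*(w + 2)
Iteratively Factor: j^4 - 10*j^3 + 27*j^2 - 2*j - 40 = (j - 5)*(j^3 - 5*j^2 + 2*j + 8) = (j - 5)*(j + 1)*(j^2 - 6*j + 8) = (j - 5)*(j - 4)*(j + 1)*(j - 2)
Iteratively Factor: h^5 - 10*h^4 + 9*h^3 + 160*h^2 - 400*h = (h - 5)*(h^4 - 5*h^3 - 16*h^2 + 80*h) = (h - 5)*(h - 4)*(h^3 - h^2 - 20*h) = (h - 5)*(h - 4)*(h + 4)*(h^2 - 5*h) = (h - 5)^2*(h - 4)*(h + 4)*(h)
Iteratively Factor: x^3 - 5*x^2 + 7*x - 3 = (x - 3)*(x^2 - 2*x + 1) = (x - 3)*(x - 1)*(x - 1)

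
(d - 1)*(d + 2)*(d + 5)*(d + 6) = d^4 + 12*d^3 + 39*d^2 + 8*d - 60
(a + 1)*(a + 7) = a^2 + 8*a + 7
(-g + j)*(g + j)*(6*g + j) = -6*g^3 - g^2*j + 6*g*j^2 + j^3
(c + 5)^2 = c^2 + 10*c + 25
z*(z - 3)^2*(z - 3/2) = z^4 - 15*z^3/2 + 18*z^2 - 27*z/2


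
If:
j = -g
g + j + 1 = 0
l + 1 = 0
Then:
No Solution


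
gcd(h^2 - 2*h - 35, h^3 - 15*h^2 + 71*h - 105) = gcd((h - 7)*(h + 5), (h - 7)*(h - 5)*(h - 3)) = h - 7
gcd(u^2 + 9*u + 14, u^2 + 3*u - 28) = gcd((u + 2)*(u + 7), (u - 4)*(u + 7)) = u + 7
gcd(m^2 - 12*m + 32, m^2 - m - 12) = m - 4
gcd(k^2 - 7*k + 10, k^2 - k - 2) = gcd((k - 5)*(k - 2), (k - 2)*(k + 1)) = k - 2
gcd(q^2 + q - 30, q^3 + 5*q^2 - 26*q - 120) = q^2 + q - 30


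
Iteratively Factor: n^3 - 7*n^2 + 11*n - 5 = (n - 1)*(n^2 - 6*n + 5) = (n - 1)^2*(n - 5)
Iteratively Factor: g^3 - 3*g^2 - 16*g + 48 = (g - 4)*(g^2 + g - 12) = (g - 4)*(g + 4)*(g - 3)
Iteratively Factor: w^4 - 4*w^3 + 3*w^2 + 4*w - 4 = (w - 2)*(w^3 - 2*w^2 - w + 2) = (w - 2)^2*(w^2 - 1) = (w - 2)^2*(w + 1)*(w - 1)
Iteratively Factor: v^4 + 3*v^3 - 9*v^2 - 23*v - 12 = (v + 4)*(v^3 - v^2 - 5*v - 3) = (v + 1)*(v + 4)*(v^2 - 2*v - 3) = (v - 3)*(v + 1)*(v + 4)*(v + 1)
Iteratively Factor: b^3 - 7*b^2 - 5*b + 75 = (b - 5)*(b^2 - 2*b - 15) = (b - 5)^2*(b + 3)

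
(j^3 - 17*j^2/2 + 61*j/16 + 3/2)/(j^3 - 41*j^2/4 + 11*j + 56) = (16*j^2 - 8*j - 3)/(4*(4*j^2 - 9*j - 28))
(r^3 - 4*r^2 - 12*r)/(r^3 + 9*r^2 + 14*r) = (r - 6)/(r + 7)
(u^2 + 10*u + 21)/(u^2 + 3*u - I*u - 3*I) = (u + 7)/(u - I)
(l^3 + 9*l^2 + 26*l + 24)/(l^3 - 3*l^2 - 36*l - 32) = (l^2 + 5*l + 6)/(l^2 - 7*l - 8)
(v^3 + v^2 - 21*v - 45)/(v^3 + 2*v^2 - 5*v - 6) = (v^2 - 2*v - 15)/(v^2 - v - 2)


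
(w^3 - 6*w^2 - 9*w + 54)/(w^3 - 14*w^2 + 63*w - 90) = (w + 3)/(w - 5)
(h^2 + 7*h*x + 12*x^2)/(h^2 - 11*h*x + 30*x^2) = (h^2 + 7*h*x + 12*x^2)/(h^2 - 11*h*x + 30*x^2)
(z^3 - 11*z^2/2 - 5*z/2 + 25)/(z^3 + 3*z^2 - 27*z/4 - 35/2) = 2*(z - 5)/(2*z + 7)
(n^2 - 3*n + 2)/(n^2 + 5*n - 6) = (n - 2)/(n + 6)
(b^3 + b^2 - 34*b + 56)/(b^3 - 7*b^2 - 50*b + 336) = (b^2 - 6*b + 8)/(b^2 - 14*b + 48)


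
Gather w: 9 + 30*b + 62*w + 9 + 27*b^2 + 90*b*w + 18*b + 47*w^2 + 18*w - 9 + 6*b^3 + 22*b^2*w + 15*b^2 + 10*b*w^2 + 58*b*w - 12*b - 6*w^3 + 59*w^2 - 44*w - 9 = 6*b^3 + 42*b^2 + 36*b - 6*w^3 + w^2*(10*b + 106) + w*(22*b^2 + 148*b + 36)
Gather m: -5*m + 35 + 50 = 85 - 5*m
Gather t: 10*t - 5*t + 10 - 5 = 5*t + 5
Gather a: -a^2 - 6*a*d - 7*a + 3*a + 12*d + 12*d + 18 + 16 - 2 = -a^2 + a*(-6*d - 4) + 24*d + 32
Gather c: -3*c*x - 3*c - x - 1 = c*(-3*x - 3) - x - 1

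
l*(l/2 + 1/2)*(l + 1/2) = l^3/2 + 3*l^2/4 + l/4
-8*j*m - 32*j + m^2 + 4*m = (-8*j + m)*(m + 4)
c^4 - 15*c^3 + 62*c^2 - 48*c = c*(c - 8)*(c - 6)*(c - 1)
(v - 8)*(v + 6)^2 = v^3 + 4*v^2 - 60*v - 288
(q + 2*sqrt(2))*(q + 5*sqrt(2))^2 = q^3 + 12*sqrt(2)*q^2 + 90*q + 100*sqrt(2)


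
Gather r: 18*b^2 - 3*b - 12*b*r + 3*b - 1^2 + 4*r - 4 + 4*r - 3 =18*b^2 + r*(8 - 12*b) - 8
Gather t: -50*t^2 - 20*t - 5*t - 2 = -50*t^2 - 25*t - 2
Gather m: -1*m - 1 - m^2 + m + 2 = 1 - m^2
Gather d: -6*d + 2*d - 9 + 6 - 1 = -4*d - 4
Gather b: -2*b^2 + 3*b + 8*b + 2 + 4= -2*b^2 + 11*b + 6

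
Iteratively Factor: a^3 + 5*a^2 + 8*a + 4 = (a + 2)*(a^2 + 3*a + 2) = (a + 1)*(a + 2)*(a + 2)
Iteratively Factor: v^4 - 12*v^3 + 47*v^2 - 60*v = (v - 5)*(v^3 - 7*v^2 + 12*v) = (v - 5)*(v - 3)*(v^2 - 4*v) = v*(v - 5)*(v - 3)*(v - 4)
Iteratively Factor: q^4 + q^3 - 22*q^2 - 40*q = (q + 2)*(q^3 - q^2 - 20*q) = (q + 2)*(q + 4)*(q^2 - 5*q) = (q - 5)*(q + 2)*(q + 4)*(q)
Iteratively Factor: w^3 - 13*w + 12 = (w + 4)*(w^2 - 4*w + 3) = (w - 1)*(w + 4)*(w - 3)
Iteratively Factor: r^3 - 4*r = (r - 2)*(r^2 + 2*r) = r*(r - 2)*(r + 2)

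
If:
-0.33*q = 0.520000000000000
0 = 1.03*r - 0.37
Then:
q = -1.58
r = 0.36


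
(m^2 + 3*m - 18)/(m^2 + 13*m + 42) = (m - 3)/(m + 7)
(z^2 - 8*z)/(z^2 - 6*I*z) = (z - 8)/(z - 6*I)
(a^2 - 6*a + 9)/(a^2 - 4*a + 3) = (a - 3)/(a - 1)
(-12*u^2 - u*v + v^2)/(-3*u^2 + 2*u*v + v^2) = (4*u - v)/(u - v)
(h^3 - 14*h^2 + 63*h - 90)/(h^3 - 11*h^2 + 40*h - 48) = (h^2 - 11*h + 30)/(h^2 - 8*h + 16)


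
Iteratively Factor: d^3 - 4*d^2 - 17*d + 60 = (d - 5)*(d^2 + d - 12) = (d - 5)*(d + 4)*(d - 3)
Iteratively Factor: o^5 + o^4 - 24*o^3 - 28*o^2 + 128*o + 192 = (o - 4)*(o^4 + 5*o^3 - 4*o^2 - 44*o - 48) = (o - 4)*(o - 3)*(o^3 + 8*o^2 + 20*o + 16) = (o - 4)*(o - 3)*(o + 2)*(o^2 + 6*o + 8) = (o - 4)*(o - 3)*(o + 2)^2*(o + 4)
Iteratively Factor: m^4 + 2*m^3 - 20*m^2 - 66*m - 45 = (m + 3)*(m^3 - m^2 - 17*m - 15) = (m - 5)*(m + 3)*(m^2 + 4*m + 3) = (m - 5)*(m + 3)^2*(m + 1)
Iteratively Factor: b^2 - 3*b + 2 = (b - 1)*(b - 2)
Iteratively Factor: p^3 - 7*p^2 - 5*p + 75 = (p - 5)*(p^2 - 2*p - 15) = (p - 5)^2*(p + 3)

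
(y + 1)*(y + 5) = y^2 + 6*y + 5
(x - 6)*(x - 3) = x^2 - 9*x + 18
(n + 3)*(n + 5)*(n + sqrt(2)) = n^3 + sqrt(2)*n^2 + 8*n^2 + 8*sqrt(2)*n + 15*n + 15*sqrt(2)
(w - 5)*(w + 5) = w^2 - 25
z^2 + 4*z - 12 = (z - 2)*(z + 6)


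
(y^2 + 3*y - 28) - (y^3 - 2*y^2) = -y^3 + 3*y^2 + 3*y - 28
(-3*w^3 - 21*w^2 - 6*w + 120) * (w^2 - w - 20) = -3*w^5 - 18*w^4 + 75*w^3 + 546*w^2 - 2400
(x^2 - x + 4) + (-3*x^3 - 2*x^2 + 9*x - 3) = -3*x^3 - x^2 + 8*x + 1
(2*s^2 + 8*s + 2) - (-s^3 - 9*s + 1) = s^3 + 2*s^2 + 17*s + 1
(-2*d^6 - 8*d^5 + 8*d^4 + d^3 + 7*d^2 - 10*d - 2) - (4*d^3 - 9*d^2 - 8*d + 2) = -2*d^6 - 8*d^5 + 8*d^4 - 3*d^3 + 16*d^2 - 2*d - 4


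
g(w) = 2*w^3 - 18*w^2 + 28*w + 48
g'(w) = 6*w^2 - 36*w + 28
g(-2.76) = -208.45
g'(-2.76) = 173.07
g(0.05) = 49.36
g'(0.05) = 26.22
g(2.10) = 45.94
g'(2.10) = -21.14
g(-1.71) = -62.51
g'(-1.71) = 107.10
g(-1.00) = 0.00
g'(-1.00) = 70.00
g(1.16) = 59.38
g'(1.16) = -5.69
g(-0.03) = 47.14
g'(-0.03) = 29.09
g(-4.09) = -504.46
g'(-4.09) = 275.61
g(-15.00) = -11172.00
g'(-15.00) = 1918.00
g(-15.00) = -11172.00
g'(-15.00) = 1918.00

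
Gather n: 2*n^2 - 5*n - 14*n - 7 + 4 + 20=2*n^2 - 19*n + 17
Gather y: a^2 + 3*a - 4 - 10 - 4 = a^2 + 3*a - 18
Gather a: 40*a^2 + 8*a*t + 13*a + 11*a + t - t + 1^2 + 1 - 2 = 40*a^2 + a*(8*t + 24)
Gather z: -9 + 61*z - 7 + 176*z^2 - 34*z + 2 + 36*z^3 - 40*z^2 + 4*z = 36*z^3 + 136*z^2 + 31*z - 14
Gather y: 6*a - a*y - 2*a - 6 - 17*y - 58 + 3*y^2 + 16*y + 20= 4*a + 3*y^2 + y*(-a - 1) - 44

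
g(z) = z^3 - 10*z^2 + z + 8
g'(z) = 3*z^2 - 20*z + 1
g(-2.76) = -91.96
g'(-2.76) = 79.05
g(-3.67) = -179.79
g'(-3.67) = 114.81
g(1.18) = -3.10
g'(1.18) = -18.42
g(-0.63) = 3.15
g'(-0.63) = 14.79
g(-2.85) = -99.22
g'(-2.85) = 82.37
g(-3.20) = -130.37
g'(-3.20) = 95.72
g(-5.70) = -507.79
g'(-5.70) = 212.47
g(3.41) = -65.22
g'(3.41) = -32.32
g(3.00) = -52.00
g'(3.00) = -32.00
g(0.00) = 8.00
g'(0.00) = 1.00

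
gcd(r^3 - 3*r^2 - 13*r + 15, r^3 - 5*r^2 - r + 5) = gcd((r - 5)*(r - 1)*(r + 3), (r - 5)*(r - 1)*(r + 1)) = r^2 - 6*r + 5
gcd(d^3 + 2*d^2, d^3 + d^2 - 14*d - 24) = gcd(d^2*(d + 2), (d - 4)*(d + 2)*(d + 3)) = d + 2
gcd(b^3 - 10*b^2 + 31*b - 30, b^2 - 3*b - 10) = b - 5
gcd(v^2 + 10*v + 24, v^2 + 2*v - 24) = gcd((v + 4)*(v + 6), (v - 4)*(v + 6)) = v + 6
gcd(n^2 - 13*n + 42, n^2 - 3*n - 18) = n - 6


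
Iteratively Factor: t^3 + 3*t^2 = (t + 3)*(t^2) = t*(t + 3)*(t)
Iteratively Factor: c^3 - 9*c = (c + 3)*(c^2 - 3*c) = c*(c + 3)*(c - 3)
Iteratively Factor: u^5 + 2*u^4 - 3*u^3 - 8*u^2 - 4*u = (u + 1)*(u^4 + u^3 - 4*u^2 - 4*u) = (u + 1)^2*(u^3 - 4*u) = u*(u + 1)^2*(u^2 - 4) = u*(u + 1)^2*(u + 2)*(u - 2)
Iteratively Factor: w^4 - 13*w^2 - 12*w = (w + 1)*(w^3 - w^2 - 12*w) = (w - 4)*(w + 1)*(w^2 + 3*w) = w*(w - 4)*(w + 1)*(w + 3)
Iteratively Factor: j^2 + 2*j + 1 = (j + 1)*(j + 1)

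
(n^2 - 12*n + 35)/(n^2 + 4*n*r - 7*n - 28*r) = (n - 5)/(n + 4*r)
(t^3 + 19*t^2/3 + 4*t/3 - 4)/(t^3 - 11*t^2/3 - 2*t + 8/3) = (t + 6)/(t - 4)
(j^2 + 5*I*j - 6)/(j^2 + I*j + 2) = (j + 3*I)/(j - I)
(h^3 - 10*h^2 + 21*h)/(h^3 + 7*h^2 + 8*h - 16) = h*(h^2 - 10*h + 21)/(h^3 + 7*h^2 + 8*h - 16)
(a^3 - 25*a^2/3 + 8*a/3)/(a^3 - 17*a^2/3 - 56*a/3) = (3*a - 1)/(3*a + 7)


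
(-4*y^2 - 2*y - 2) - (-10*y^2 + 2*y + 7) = 6*y^2 - 4*y - 9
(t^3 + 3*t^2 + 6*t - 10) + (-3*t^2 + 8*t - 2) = t^3 + 14*t - 12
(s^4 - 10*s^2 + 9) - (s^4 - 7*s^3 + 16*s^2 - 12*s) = 7*s^3 - 26*s^2 + 12*s + 9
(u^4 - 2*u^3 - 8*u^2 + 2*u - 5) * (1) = u^4 - 2*u^3 - 8*u^2 + 2*u - 5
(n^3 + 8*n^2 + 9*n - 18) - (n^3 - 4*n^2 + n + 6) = 12*n^2 + 8*n - 24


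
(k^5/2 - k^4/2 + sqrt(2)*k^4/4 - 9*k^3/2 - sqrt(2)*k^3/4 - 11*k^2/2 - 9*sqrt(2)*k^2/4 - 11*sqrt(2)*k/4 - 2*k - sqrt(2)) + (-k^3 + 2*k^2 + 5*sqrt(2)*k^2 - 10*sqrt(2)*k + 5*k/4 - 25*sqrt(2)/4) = k^5/2 - k^4/2 + sqrt(2)*k^4/4 - 11*k^3/2 - sqrt(2)*k^3/4 - 7*k^2/2 + 11*sqrt(2)*k^2/4 - 51*sqrt(2)*k/4 - 3*k/4 - 29*sqrt(2)/4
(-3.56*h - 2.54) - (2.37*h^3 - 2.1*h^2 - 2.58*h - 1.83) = -2.37*h^3 + 2.1*h^2 - 0.98*h - 0.71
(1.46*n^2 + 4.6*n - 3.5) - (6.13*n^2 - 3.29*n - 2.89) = -4.67*n^2 + 7.89*n - 0.61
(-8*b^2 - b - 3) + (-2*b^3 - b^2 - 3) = -2*b^3 - 9*b^2 - b - 6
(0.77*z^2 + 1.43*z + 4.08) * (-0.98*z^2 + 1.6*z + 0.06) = -0.7546*z^4 - 0.1694*z^3 - 1.6642*z^2 + 6.6138*z + 0.2448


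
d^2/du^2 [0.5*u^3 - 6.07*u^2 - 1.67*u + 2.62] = 3.0*u - 12.14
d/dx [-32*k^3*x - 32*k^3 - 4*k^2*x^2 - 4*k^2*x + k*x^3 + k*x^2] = k*(-32*k^2 - 8*k*x - 4*k + 3*x^2 + 2*x)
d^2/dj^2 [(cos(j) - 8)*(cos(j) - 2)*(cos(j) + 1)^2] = -16*sin(j)^4 + 8*sin(j)^2 - 16*cos(j) + 18*cos(3*j) + 2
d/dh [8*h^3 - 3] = 24*h^2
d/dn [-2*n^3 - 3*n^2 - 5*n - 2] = -6*n^2 - 6*n - 5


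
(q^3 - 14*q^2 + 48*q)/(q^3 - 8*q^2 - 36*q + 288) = q/(q + 6)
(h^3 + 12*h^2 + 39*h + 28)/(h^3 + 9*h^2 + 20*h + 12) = (h^2 + 11*h + 28)/(h^2 + 8*h + 12)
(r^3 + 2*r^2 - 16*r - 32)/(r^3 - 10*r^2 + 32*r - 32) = (r^2 + 6*r + 8)/(r^2 - 6*r + 8)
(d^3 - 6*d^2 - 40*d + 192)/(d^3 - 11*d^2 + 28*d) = (d^2 - 2*d - 48)/(d*(d - 7))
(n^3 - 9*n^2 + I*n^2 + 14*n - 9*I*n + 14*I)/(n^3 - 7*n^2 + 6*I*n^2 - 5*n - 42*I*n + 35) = (n - 2)/(n + 5*I)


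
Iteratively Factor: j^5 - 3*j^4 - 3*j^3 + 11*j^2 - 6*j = (j - 1)*(j^4 - 2*j^3 - 5*j^2 + 6*j) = (j - 1)^2*(j^3 - j^2 - 6*j) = j*(j - 1)^2*(j^2 - j - 6) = j*(j - 1)^2*(j + 2)*(j - 3)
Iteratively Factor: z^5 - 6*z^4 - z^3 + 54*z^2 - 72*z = (z + 3)*(z^4 - 9*z^3 + 26*z^2 - 24*z) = (z - 2)*(z + 3)*(z^3 - 7*z^2 + 12*z) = (z - 4)*(z - 2)*(z + 3)*(z^2 - 3*z) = (z - 4)*(z - 3)*(z - 2)*(z + 3)*(z)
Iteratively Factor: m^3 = (m)*(m^2) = m^2*(m)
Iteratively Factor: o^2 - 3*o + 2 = (o - 1)*(o - 2)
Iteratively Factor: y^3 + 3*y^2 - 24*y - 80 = (y + 4)*(y^2 - y - 20) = (y - 5)*(y + 4)*(y + 4)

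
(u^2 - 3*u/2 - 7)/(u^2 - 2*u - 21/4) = 2*(u + 2)/(2*u + 3)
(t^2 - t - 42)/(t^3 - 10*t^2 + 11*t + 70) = (t + 6)/(t^2 - 3*t - 10)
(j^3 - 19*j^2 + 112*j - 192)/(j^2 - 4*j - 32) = (j^2 - 11*j + 24)/(j + 4)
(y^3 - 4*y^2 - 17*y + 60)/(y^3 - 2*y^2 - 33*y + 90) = (y + 4)/(y + 6)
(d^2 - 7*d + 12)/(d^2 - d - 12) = (d - 3)/(d + 3)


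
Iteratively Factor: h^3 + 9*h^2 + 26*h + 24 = (h + 2)*(h^2 + 7*h + 12) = (h + 2)*(h + 3)*(h + 4)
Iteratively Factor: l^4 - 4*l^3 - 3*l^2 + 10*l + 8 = (l - 2)*(l^3 - 2*l^2 - 7*l - 4) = (l - 4)*(l - 2)*(l^2 + 2*l + 1) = (l - 4)*(l - 2)*(l + 1)*(l + 1)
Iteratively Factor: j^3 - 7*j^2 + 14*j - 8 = (j - 2)*(j^2 - 5*j + 4) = (j - 2)*(j - 1)*(j - 4)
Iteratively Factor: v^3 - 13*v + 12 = (v - 3)*(v^2 + 3*v - 4) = (v - 3)*(v - 1)*(v + 4)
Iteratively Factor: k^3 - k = (k)*(k^2 - 1) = k*(k + 1)*(k - 1)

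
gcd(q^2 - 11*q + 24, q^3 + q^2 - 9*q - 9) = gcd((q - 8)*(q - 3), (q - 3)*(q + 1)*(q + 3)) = q - 3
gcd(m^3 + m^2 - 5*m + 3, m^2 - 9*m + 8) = m - 1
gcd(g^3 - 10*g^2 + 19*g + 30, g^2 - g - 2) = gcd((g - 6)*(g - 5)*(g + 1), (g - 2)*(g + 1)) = g + 1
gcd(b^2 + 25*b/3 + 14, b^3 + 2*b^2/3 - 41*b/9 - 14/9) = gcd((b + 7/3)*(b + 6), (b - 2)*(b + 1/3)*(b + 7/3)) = b + 7/3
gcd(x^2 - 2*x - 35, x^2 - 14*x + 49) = x - 7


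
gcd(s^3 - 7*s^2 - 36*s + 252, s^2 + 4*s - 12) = s + 6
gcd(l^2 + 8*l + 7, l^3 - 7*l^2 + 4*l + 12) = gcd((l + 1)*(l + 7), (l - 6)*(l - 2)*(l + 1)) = l + 1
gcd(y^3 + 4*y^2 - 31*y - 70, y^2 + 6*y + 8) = y + 2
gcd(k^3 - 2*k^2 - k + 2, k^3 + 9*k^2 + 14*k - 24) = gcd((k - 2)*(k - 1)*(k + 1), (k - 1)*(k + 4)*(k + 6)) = k - 1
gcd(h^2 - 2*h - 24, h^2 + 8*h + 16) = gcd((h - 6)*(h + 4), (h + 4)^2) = h + 4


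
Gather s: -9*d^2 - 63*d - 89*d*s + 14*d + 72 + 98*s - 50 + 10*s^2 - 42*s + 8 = -9*d^2 - 49*d + 10*s^2 + s*(56 - 89*d) + 30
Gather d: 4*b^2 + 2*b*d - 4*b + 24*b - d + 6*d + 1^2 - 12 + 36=4*b^2 + 20*b + d*(2*b + 5) + 25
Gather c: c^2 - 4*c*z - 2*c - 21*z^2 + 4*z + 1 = c^2 + c*(-4*z - 2) - 21*z^2 + 4*z + 1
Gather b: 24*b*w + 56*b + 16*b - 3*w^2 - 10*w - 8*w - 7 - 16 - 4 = b*(24*w + 72) - 3*w^2 - 18*w - 27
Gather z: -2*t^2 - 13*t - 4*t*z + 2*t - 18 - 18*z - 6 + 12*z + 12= -2*t^2 - 11*t + z*(-4*t - 6) - 12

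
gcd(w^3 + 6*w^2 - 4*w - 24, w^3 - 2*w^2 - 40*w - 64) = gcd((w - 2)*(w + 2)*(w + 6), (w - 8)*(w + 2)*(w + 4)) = w + 2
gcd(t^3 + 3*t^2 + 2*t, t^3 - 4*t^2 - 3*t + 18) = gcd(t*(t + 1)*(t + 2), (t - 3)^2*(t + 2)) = t + 2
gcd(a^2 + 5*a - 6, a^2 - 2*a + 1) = a - 1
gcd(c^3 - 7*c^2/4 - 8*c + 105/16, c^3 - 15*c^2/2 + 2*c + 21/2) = 1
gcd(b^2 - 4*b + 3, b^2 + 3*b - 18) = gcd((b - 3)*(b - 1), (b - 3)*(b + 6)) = b - 3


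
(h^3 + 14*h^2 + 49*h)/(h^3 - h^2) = (h^2 + 14*h + 49)/(h*(h - 1))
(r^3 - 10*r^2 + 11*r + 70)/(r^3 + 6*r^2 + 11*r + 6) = (r^2 - 12*r + 35)/(r^2 + 4*r + 3)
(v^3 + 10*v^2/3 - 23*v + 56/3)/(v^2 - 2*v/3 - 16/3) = (v^2 + 6*v - 7)/(v + 2)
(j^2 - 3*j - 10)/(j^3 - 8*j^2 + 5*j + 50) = 1/(j - 5)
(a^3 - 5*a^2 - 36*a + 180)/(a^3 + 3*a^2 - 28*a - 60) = (a - 6)/(a + 2)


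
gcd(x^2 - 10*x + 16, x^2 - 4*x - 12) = 1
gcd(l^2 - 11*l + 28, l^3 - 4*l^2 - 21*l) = l - 7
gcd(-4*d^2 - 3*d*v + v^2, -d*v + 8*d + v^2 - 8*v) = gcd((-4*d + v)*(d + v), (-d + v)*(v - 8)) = 1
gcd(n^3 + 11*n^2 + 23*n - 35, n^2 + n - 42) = n + 7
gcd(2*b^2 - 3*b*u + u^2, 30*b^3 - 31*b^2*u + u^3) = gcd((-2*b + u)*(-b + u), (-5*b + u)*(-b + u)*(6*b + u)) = -b + u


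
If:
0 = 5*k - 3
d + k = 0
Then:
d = -3/5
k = 3/5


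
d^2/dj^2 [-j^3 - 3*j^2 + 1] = -6*j - 6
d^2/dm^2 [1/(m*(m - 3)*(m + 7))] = 2*(6*m^4 + 32*m^3 - 15*m^2 - 252*m + 441)/(m^3*(m^6 + 12*m^5 - 15*m^4 - 440*m^3 + 315*m^2 + 5292*m - 9261))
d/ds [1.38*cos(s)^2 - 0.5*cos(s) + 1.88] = (0.5 - 2.76*cos(s))*sin(s)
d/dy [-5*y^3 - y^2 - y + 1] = -15*y^2 - 2*y - 1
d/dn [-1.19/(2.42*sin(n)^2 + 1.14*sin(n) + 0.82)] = (5.7596*sin(n) + 1.3566)*cos(n)/(2.42*sin(n)^2 + 1.14*sin(n) + 0.82)^2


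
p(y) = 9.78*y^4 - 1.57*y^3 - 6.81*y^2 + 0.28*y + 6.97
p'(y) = 39.12*y^3 - 4.71*y^2 - 13.62*y + 0.28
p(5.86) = 10991.48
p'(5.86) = 7630.85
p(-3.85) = 2143.28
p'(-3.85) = -2249.54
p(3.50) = 1324.82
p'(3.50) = 1572.18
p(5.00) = 5754.37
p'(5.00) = 4704.43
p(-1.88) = 114.98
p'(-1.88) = -250.70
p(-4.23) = 3133.89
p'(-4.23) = -2987.26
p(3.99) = 2278.68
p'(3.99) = 2355.90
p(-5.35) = 8063.21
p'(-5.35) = -6052.13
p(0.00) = 6.97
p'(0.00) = 0.28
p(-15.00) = 498881.77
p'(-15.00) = -132885.17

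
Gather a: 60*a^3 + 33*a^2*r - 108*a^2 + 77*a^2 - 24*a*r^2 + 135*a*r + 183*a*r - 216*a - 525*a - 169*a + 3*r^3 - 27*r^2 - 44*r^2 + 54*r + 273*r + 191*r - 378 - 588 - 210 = 60*a^3 + a^2*(33*r - 31) + a*(-24*r^2 + 318*r - 910) + 3*r^3 - 71*r^2 + 518*r - 1176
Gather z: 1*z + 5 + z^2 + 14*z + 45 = z^2 + 15*z + 50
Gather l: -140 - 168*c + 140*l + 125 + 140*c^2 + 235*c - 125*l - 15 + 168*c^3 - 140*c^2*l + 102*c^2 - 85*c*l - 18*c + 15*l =168*c^3 + 242*c^2 + 49*c + l*(-140*c^2 - 85*c + 30) - 30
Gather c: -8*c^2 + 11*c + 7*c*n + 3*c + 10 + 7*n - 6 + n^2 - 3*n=-8*c^2 + c*(7*n + 14) + n^2 + 4*n + 4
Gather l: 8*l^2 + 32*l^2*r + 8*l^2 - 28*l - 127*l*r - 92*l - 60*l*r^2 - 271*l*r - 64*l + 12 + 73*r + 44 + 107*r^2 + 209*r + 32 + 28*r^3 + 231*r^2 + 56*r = l^2*(32*r + 16) + l*(-60*r^2 - 398*r - 184) + 28*r^3 + 338*r^2 + 338*r + 88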